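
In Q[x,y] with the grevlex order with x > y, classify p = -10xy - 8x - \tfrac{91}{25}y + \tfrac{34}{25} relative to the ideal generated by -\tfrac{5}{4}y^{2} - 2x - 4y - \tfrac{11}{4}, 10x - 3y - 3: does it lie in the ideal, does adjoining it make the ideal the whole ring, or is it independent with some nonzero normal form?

First compute the reduced Gröbner basis of I by Buchberger's algorithm.
f_1 = -\tfrac{5}{4}y^{2} - 2x - 4y - \tfrac{11}{4}, LT = y^{2}.
f_2 = 10x - 3y - 3, LT = x.

The S-polynomials (S(f_1,f_2)) all reduce to 0 modulo the current basis, so we have a Gröbner basis.
Inter-reduce: drop elements whose leading term is divisible by another's, tail-reduce, and make monic.
Reduced Gröbner basis: {y^{2} + \tfrac{92}{25}y + \tfrac{67}{25}, x - \tfrac{3}{10}y - \tfrac{3}{10}}.
Label its elements g_1 = y^{2} + \tfrac{92}{25}y + \tfrac{67}{25}, g_2 = x - \tfrac{3}{10}y - \tfrac{3}{10}.

Reduce p = -10xy - 8x - \tfrac{91}{25}y + \tfrac{34}{25} modulo G:
  leading term xy: subtract (-10y)·g_2 from -10xy - 8x - \tfrac{91}{25}y + \tfrac{34}{25} → -3y^{2} - 8x - \tfrac{166}{25}y + \tfrac{34}{25}
  leading term y^{2}: subtract (-3)·g_1 from -3y^{2} - 8x - \tfrac{166}{25}y + \tfrac{34}{25} → -8x + \tfrac{22}{5}y + \tfrac{47}{5}
  leading term x: subtract (-8)·g_2 from -8x + \tfrac{22}{5}y + \tfrac{47}{5} → 2y + 7
  leading term y: no divisor's leading term divides it; move 2y to the remainder.
  leading term 1: no divisor's leading term divides it; move 7 to the remainder.
  normal form = 2y + 7.
The normal form is nonzero, so p ∉ I. Since p minus its normal form lies in I, I + (p) = I + (r) where r = 2y + 7; decide whether this ideal is the whole ring.
Run Buchberger on G together with r (pairs among the g_i already reduce to 0 since G is a Gröbner basis):
g_1 = y^{2} + \tfrac{92}{25}y + \tfrac{67}{25}, LT = y^{2}.
g_2 = x - \tfrac{3}{10}y - \tfrac{3}{10}, LT = x.
r = 2y + 7, LT = y.

S(g_1,r): lcm = y^{2}. S = \tfrac{9}{50}y + \tfrac{67}{25}.
  leading term y: subtract (\tfrac{9}{100})·r from \tfrac{9}{50}y + \tfrac{67}{25} → \tfrac{41}{20}
  leading term 1: no divisor's leading term divides it; move \tfrac{41}{20} to the remainder.
  remainder \tfrac{41}{20} ≠ 0; add m_4 = \tfrac{41}{20} to the basis.

The other S-polynomials (S(g_1,g_2), S(g_2,r), S(g_1,m_4), S(g_2,m_4), S(r,m_4)) all reduce to 0 modulo the current basis, so we have a Gröbner basis.
Inter-reduce: drop elements whose leading term is divisible by another's, tail-reduce, and make monic.
Reduced Gröbner basis: {1}.
The reduced Gröbner basis of I + (p) is {1}: the ideal is the whole ring, so the enlarged system has no common solution — adjoining p is inconsistent.

Adjoining -10xy - 8x - \tfrac{91}{25}y + \tfrac{34}{25} makes the ideal the whole ring: the system is inconsistent.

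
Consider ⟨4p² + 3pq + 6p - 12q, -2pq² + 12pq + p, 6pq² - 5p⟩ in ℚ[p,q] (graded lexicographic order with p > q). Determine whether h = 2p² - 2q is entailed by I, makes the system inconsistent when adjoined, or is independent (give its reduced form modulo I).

First compute the reduced Gröbner basis of I by Buchberger's algorithm.
f_1 = 4p² + 3pq + 6p - 12q, LT = p².
f_2 = -2pq² + 12pq + p, LT = pq².
f_3 = 6pq² - 5p, LT = pq².

S(f_1,f_2): lcm = p²q². S = ¾pq³ + 6p²q + 3/2pq² - 3q³ + ½p².
  reduce S modulo (f_1, f_2, f_3):
  remainder -3q³ + 18q² + 3/2q ≠ 0; add k_4 = -3q³ + 18q² + 3/2q to the basis.

S(f_1,f_3): lcm = p²q². S = ¾pq³ + 3/2pq² - 3q³ + ⅚p².
  reduce S modulo (f_1, f_2, f_3, k_4):
  remainder 143/4pq - 18q² + 7/4p + q ≠ 0; add k_5 = 143/4pq - 18q² + 7/4p + q to the basis.

S(f_2,f_3): lcm = pq². S = -6pq + ⅓p.
  reduce S modulo (f_1, f_2, f_3, k_4, k_5):
  remainder -432/143q² + 269/429p + 24/143q ≠ 0; add k_6 = -432/143q² + 269/429p + 24/143q to the basis.

S(f_3,k_4): lcm = pq³. S = 6pq² - ⅓pq.
  reduce S modulo (f_1, f_2, f_3, k_4, k_5, k_6):
  remainder 269/54p ≠ 0; add k_7 = 269/54p to the basis.

S(f_1,k_5): lcm = p²q. S = 717/572pq² - 7/143p² + 421/286pq - 3q².
  reduce S modulo (f_1, f_2, f_3, k_4, k_5, k_6, k_7):
  remainder -269/858q ≠ 0; add k_8 = -269/858q to the basis.

The other S-polynomials (S(f_1,k_4), S(f_2,k_4), S(f_2,k_5), S(f_3,k_5), S(k_4,k_5), S(f_1,k_6), S(f_2,k_6), S(f_3,k_6), S(k_4,k_6), S(k_5,k_6), S(f_1,k_7), S(f_2,k_7), S(f_3,k_7), S(k_4,k_7), S(k_5,k_7), S(k_6,k_7), S(f_1,k_8), S(f_2,k_8), S(f_3,k_8), S(k_4,k_8), S(k_5,k_8), S(k_6,k_8), S(k_7,k_8)) all reduce to 0 modulo the current basis, so we have a Gröbner basis.
Inter-reduce: drop elements whose leading term is divisible by another's, tail-reduce, and make monic.
Reduced Gröbner basis: {p, q}.
Label its elements g_1 = p, g_2 = q.

Reduce h = 2p² - 2q modulo G:
  leading term p²: subtract (2p)·g_1 from 2p² - 2q → -2q
  leading term q: subtract (-2)·g_2 from -2q → 0
  normal form = 0.
Since the normal form is 0, h ∈ I.

The remainder on division by a Gröbner basis is unique — it is the normal form.

2p² - 2q lies in I (it reduces to 0).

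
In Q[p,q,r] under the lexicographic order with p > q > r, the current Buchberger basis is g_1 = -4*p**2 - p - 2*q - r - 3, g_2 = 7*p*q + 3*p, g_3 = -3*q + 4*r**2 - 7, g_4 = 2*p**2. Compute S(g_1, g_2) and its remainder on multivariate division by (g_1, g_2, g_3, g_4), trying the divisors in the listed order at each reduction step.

lcm(LM(g_1), LM(g_2)) = p**2*q.
S = (lcm/LT(g_1))·g_1 − (lcm/LT(g_2))·g_2 = -3/7*p**2 + 1/4*p*q + 1/2*q**2 + 1/4*q*r + 3/4*q.
Reduce S modulo (g_1, g_2, g_3, g_4) in that order:
  leading term p**2: subtract (3/28)·g_1 from -3/7*p**2 + 1/4*p*q + 1/2*q**2 + 1/4*q*r + 3/4*q → 1/4*p*q + 3/28*p + 1/2*q**2 + 1/4*q*r + 27/28*q + 3/28*r + 9/28
  leading term p*q: subtract (1/28)·g_2 from 1/4*p*q + 3/28*p + 1/2*q**2 + 1/4*q*r + 27/28*q + 3/28*r + 9/28 → 1/2*q**2 + 1/4*q*r + 27/28*q + 3/28*r + 9/28
  leading term q**2: subtract (-1/6*q)·g_3 from 1/2*q**2 + 1/4*q*r + 27/28*q + 3/28*r + 9/28 → 2/3*q*r**2 + 1/4*q*r - 17/84*q + 3/28*r + 9/28
  leading term q*r**2: subtract (-2/9*r**2)·g_3 from 2/3*q*r**2 + 1/4*q*r - 17/84*q + 3/28*r + 9/28 → 1/4*q*r - 17/84*q + 8/9*r**4 - 14/9*r**2 + 3/28*r + 9/28
  leading term q*r: subtract (-1/12*r)·g_3 from 1/4*q*r - 17/84*q + 8/9*r**4 - 14/9*r**2 + 3/28*r + 9/28 → -17/84*q + 8/9*r**4 + 1/3*r**3 - 14/9*r**2 - 10/21*r + 9/28
  leading term q: subtract (17/252)·g_3 from -17/84*q + 8/9*r**4 + 1/3*r**3 - 14/9*r**2 - 10/21*r + 9/28 → 8/9*r**4 + 1/3*r**3 - 115/63*r**2 - 10/21*r + 50/63
  leading term r**4: no divisor's leading term divides it; move 8/9*r**4 to the remainder.
  leading term r**3: no divisor's leading term divides it; move 1/3*r**3 to the remainder.
  leading term r**2: no divisor's leading term divides it; move -115/63*r**2 to the remainder.
  leading term r: no divisor's leading term divides it; move -10/21*r to the remainder.
  leading term 1: no divisor's leading term divides it; move 50/63 to the remainder.
The remainder 8/9*r**4 + 1/3*r**3 - 115/63*r**2 - 10/21*r + 50/63 is nonzero, so it would be added as the next basis element.

S(g_1, g_2) = -3/7*p**2 + 1/4*p*q + 1/2*q**2 + 1/4*q*r + 3/4*q; remainder on division = 8/9*r**4 + 1/3*r**3 - 115/63*r**2 - 10/21*r + 50/63.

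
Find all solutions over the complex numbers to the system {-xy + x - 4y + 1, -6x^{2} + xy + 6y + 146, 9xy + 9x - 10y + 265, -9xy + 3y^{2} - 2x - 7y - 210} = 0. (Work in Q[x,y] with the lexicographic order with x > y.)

Compute a lex Gröbner basis by Buchberger's algorithm.
f_1 = -xy + x - 4y + 1, LT = xy.
f_2 = -6x^{2} + xy + 6y + 146, LT = x^{2}.
f_3 = 9xy + 9x - 10y + 265, LT = xy.
f_4 = -9xy - 2x + 3y^{2} - 7y - 210, LT = xy.

S(f_1,f_2): lcm = x^{2}y. S = -x^{2} + \tfrac{1}{6}xy^{2} + 4xy - x + y^{2} + \tfrac{73}{3}y.
  reduce S modulo (f_1, f_2, f_3, f_4):
  remainder 3x + \tfrac{1}{3}y^{2} + \tfrac{15}{2}y - \tfrac{61}{3} ≠ 0; add h_5 = 3x + \tfrac{1}{3}y^{2} + \tfrac{15}{2}y - \tfrac{61}{3} to the basis.

S(f_1,f_3): lcm = xy. S = -2x + \tfrac{46}{9}y - \tfrac{274}{9}.
  reduce S modulo (f_1, f_2, f_3, f_4, h_5):
  remainder \tfrac{2}{9}y^{2} + \tfrac{91}{9}y - 44 ≠ 0; add h_6 = \tfrac{2}{9}y^{2} + \tfrac{91}{9}y - 44 to the basis.

S(f_1,f_4): lcm = xy. S = -\tfrac{11}{9}x + \tfrac{1}{3}y^{2} + \tfrac{29}{9}y - \tfrac{73}{3}.
  reduce S modulo (f_1, f_2, f_3, f_4, h_5, h_6):
  remainder -\tfrac{2441}{162}y + \tfrac{4882}{81} ≠ 0; add h_7 = -\tfrac{2441}{162}y + \tfrac{4882}{81} to the basis.

The other S-polynomials (S(f_2,f_3), S(f_2,f_4), S(f_3,f_4), S(f_1,h_5), S(f_2,h_5), S(f_3,h_5), S(f_4,h_5), S(f_1,h_6), S(f_2,h_6), S(f_3,h_6), S(f_4,h_6), S(h_5,h_6), S(f_1,h_7), S(f_2,h_7), S(f_3,h_7), S(f_4,h_7), S(h_5,h_7), S(h_6,h_7)) all reduce to 0 modulo the current basis, so we have a Gröbner basis.
Inter-reduce: drop elements whose leading term is divisible by another's, tail-reduce, and make monic.
Reduced Gröbner basis: {x + 5, y - 4}.

The lex basis is triangular: the last element involves only y. Solving y - 4 = 0 gives y ∈ {4}; substituting each value into the earlier elements determines the remaining variables.
  y = 4: the earlier basis element becomes x + 5 = 0, giving x = -5 — point (-5, 4).

{(-5, 4)}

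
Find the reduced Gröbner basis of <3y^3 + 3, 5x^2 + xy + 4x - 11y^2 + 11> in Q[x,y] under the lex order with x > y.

G = {x^2 + 1/5xy + 4/5x - 11/5y^2 + 11/5, y^3 + 1}

Buchberger's algorithm terminates because the ascending chain of leading-term ideals stabilizes.

f_1 = 3y^3 + 3, LT = y^3.
f_2 = 5x^2 + xy + 4x - 11y^2 + 11, LT = x^2.

S(f_1,f_2): leading monomials are coprime, so the S-polynomial reduces to 0 (Buchberger's first criterion).
Every S-polynomial of the final basis reduces to 0, so we have a Gröbner basis.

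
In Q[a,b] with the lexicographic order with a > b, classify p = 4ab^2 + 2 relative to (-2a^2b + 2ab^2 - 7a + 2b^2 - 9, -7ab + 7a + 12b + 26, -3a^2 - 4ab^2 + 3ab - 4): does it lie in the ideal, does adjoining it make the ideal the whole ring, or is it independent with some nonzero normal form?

First compute the reduced Gröbner basis of I by Buchberger's algorithm.
f_1 = -2a^2b + 2ab^2 - 7a + 2b^2 - 9, LT = a^2b.
f_2 = -7ab + 7a + 12b + 26, LT = ab.
f_3 = -3a^2 - 4ab^2 + 3ab - 4, LT = a^2.

S(f_1,f_2): lcm = a^2b. S = a^2 - ab^2 + 12/7ab + 101/14a - b^2 + 9/2.
  leading term a^2: subtract (-1/3)·f_3 from a^2 - ab^2 + 12/7ab + 101/14a - b^2 + 9/2 → -7/3ab^2 + 19/7ab + 101/14a - b^2 + 19/6
  leading term ab^2: subtract (1/3b)·f_2 from -7/3ab^2 + 19/7ab + 101/14a - b^2 + 19/6 → 8/21ab + 101/14a - 5b^2 - 26/3b + 19/6
  leading term ab: subtract (-8/147)·f_2 from 8/21ab + 101/14a - 5b^2 - 26/3b + 19/6 → 319/42a - 5b^2 - 1178/147b + 449/98
  leading term a: no divisor's leading term divides it; move 319/42a to the remainder.
  leading term b^2: no divisor's leading term divides it; move -5b^2 to the remainder.
  leading term b: no divisor's leading term divides it; move -1178/147b to the remainder.
  leading term 1: no divisor's leading term divides it; move 449/98 to the remainder.
  remainder 319/42a - 5b^2 - 1178/147b + 449/98 ≠ 0; add h_4 = 319/42a - 5b^2 - 1178/147b + 449/98 to the basis.

S(f_1,f_3): lcm = a^2b. S = -4/3ab^3 + 7/2a - b^2 - 4/3b + 9/2.
  leading term ab^3: subtract (4/21b^2)·f_2 from -4/3ab^3 + 7/2a - b^2 - 4/3b + 9/2 → -4/3ab^2 + 7/2a - 16/7b^3 - 125/21b^2 - 4/3b + 9/2
  leading term ab^2: subtract (4/21b)·f_2 from -4/3ab^2 + 7/2a - 16/7b^3 - 125/21b^2 - 4/3b + 9/2 → -4/3ab + 7/2a - 16/7b^3 - 173/21b^2 - 44/7b + 9/2
  leading term ab: subtract (4/21)·f_2 from -4/3ab + 7/2a - 16/7b^3 - 173/21b^2 - 44/7b + 9/2 → 13/6a - 16/7b^3 - 173/21b^2 - 60/7b - 19/42
  leading term a: subtract (91/319)·h_4 from 13/6a - 16/7b^3 - 173/21b^2 - 60/7b - 19/42 → -16/7b^3 - 45632/6699b^2 - 42106/6699b - 11786/6699
  leading term b^3: no divisor's leading term divides it; move -16/7b^3 to the remainder.
  leading term b^2: no divisor's leading term divides it; move -45632/6699b^2 to the remainder.
  leading term b: no divisor's leading term divides it; move -42106/6699b to the remainder.
  leading term 1: no divisor's leading term divides it; move -11786/6699 to the remainder.
  remainder -16/7b^3 - 45632/6699b^2 - 42106/6699b - 11786/6699 ≠ 0; add h_5 = -16/7b^3 - 45632/6699b^2 - 42106/6699b - 11786/6699 to the basis.

S(f_1,h_4): lcm = a^2b. S = 210/319ab^3 + 123/2233ab^2 - 1347/2233ab + 7/2a - b^2 + 9/2.
  leading term ab^3: subtract (-30/319b^2)·f_2 from 210/319ab^3 + 123/2233ab^2 - 1347/2233ab + 7/2a - b^2 + 9/2 → 1593/2233ab^2 - 1347/2233ab + 7/2a + 360/319b^3 + 461/319b^2 + 9/2
  leading term ab^2: subtract (-1593/15631b)·f_2 from 1593/2233ab^2 - 1347/2233ab + 7/2a + 360/319b^3 + 461/319b^2 + 9/2 → 246/2233ab + 7/2a + 360/319b^3 + 41705/15631b^2 + 41418/15631b + 9/2
  leading term ab: subtract (-246/15631)·f_2 from 246/2233ab + 7/2a + 360/319b^3 + 41705/15631b^2 + 41418/15631b + 9/2 → 16123/4466a + 360/319b^3 + 41705/15631b^2 + 1530/539b + 153471/31262
  leading term a: subtract (48369/101761)·h_4 from 16123/4466a + 360/319b^3 + 41705/15631b^2 + 1530/539b + 153471/31262 → 360/319b^3 + 25154300/4986289b^2 + 33146924/4986289b + 13619784/4986289
  leading term b^3: subtract (-315/638)·h_5 from 360/319b^3 + 25154300/4986289b^2 + 33146924/4986289b + 13619784/4986289 → 8384540/4986289b^2 + 17672969/4986289b + 9288429/4986289
  leading term b^2: no divisor's leading term divides it; move 8384540/4986289b^2 to the remainder.
  leading term b: no divisor's leading term divides it; move 17672969/4986289b to the remainder.
  leading term 1: no divisor's leading term divides it; move 9288429/4986289 to the remainder.
  remainder 8384540/4986289b^2 + 17672969/4986289b + 9288429/4986289 ≠ 0; add h_6 = 8384540/4986289b^2 + 17672969/4986289b + 9288429/4986289 to the basis.

S(f_2,h_4): lcm = ab. S = -a + 210/319b^3 + 2356/2233b^2 - 5175/2233b - 26/7.
  leading term a: subtract (-42/319)·h_4 from -a + 210/319b^3 + 2356/2233b^2 - 5175/2233b - 26/7 → 210/319b^3 + 886/2233b^2 - 7531/2233b - 6947/2233
  leading term b^3: subtract (-735/2552)·h_5 from 210/319b^3 + 886/2233b^2 - 7531/2233b - 6947/2233 → -1114846/712327b^2 - 14767541/2849308b - 10308157/2849308
  leading term b^2: subtract (-3901961/4192270)·h_6 from -1114846/712327b^2 - 14767541/2849308b - 10308157/2849308 → -5039015117/2674668260b - 5039015117/2674668260
  leading term b: no divisor's leading term divides it; move -5039015117/2674668260b to the remainder.
  leading term 1: no divisor's leading term divides it; move -5039015117/2674668260 to the remainder.
  remainder -5039015117/2674668260b - 5039015117/2674668260 ≠ 0; add h_7 = -5039015117/2674668260b - 5039015117/2674668260 to the basis.

The other S-polynomials (S(f_2,f_3), S(f_3,h_4), S(f_1,h_5), S(f_2,h_5), S(f_3,h_5), S(h_4,h_5), S(f_1,h_6), S(f_2,h_6), S(f_3,h_6), S(h_4,h_6), S(h_5,h_6), S(f_1,h_7), S(f_2,h_7), S(f_3,h_7), S(h_4,h_7), S(h_5,h_7), S(h_6,h_7)) all reduce to 0 modulo the current basis, so we have a Gröbner basis.
Inter-reduce: drop elements whose leading term is divisible by another's, tail-reduce, and make monic.
Reduced Gröbner basis: {a + 1, b + 1}.
Label its elements g_1 = a + 1, g_2 = b + 1.

Reduce p = 4ab^2 + 2 modulo G:
  leading term ab^2: subtract (4b^2)·g_1 from 4ab^2 + 2 → -4b^2 + 2
  leading term b^2: subtract (-4b)·g_2 from -4b^2 + 2 → 4b + 2
  leading term b: subtract (4)·g_2 from 4b + 2 → -2
  leading term 1: no divisor's leading term divides it; move -2 to the remainder.
  normal form = -2.
The normal form is nonzero, so p ∉ I. Since p minus its normal form lies in I, I + (p) = I + (r) where r = -2; decide whether this ideal is the whole ring.
Here r = -2 is a nonzero constant, hence a unit: 1 ∈ I + (p), the Gröbner basis of I + (p) is {1}, and the enlarged system has no common solution — adjoining p is inconsistent.

Adjoining 4ab^2 + 2 makes the ideal the whole ring: the system is inconsistent.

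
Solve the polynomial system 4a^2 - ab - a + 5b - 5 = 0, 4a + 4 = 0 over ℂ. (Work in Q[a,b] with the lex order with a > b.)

{(-1, 0)}

Compute a lex Gröbner basis by Buchberger's algorithm.
f_1 = 4a^2 - ab - a + 5b - 5, LT = a^2.
f_2 = 4a + 4, LT = a.

S(f_1,f_2): lcm = a^2. S = -1/4ab - 5/4a + 5/4b - 5/4.
  reduce S modulo (f_1, f_2):
  remainder 3/2b ≠ 0; add h_3 = 3/2b to the basis.

The other S-polynomials (S(f_1,h_3), S(f_2,h_3)) all reduce to 0 modulo the current basis, so we have a Gröbner basis.
Inter-reduce: drop elements whose leading term is divisible by another's, tail-reduce, and make monic.
Reduced Gröbner basis: {a + 1, b}.

Elimination: the polynomial b lies in the elimination ideal for b, so b ∈ {0}. For each such b, the remaining basis elements (now univariate) give the rest of the solution.
  b = 0: the earlier basis element becomes a + 1 = 0, giving a = -1 — point (-1, 0).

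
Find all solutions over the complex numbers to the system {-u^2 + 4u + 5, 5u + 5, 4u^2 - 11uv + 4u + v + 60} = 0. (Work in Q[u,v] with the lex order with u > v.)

{(-1, -5)}

Compute a lex Gröbner basis by Buchberger's algorithm.
f_1 = -u^2 + 4u + 5, LT = u^2.
f_2 = 5u + 5, LT = u.
f_3 = 4u^2 - 11uv + 4u + v + 60, LT = u^2.

S(f_1,f_3): lcm = u^2. S = 11/4uv - 5u - 1/4v - 20.
  leading term uv: subtract (11/20v)·f_2 from 11/4uv - 5u - 1/4v - 20 → -5u - 3v - 20
  leading term u: subtract (-1)·f_2 from -5u - 3v - 20 → -3v - 15
  leading term v: no divisor's leading term divides it; move -3v to the remainder.
  leading term 1: no divisor's leading term divides it; move -15 to the remainder.
  remainder -3v - 15 ≠ 0; add h_4 = -3v - 15 to the basis.

The other S-polynomials (S(f_1,f_2), S(f_2,f_3), S(f_1,h_4), S(f_2,h_4), S(f_3,h_4)) all reduce to 0 modulo the current basis, so we have a Gröbner basis.
Inter-reduce: drop elements whose leading term is divisible by another's, tail-reduce, and make monic.
Reduced Gröbner basis: {u + 1, v + 5}.

Elimination: the polynomial v + 5 lies in the elimination ideal for v, so v ∈ {-5}. For each such v, the remaining basis elements (now univariate) give the rest of the solution.
  v = -5: the earlier basis element becomes u + 1 = 0, giving u = -1 — point (-1, -5).
Each listed point satisfies every original equation (direct substitution).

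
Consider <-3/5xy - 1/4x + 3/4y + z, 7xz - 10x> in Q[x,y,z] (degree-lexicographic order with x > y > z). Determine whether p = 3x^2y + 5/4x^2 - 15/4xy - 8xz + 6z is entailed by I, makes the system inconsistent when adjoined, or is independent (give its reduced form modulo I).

First compute the reduced Gröbner basis of I by Buchberger's algorithm.
f_1 = -3/5xy - 1/4x + 3/4y + z, LT = xy.
f_2 = 7xz - 10x, LT = xz.

S(f_1,f_2): lcm = xyz. S = 10/7xy + 5/12xz - 5/4yz - 5/3z^2.
  reduce S modulo (f_1, f_2):
  remainder -5/4yz - 5/3z^2 + 25/14y + 50/21z ≠ 0; add h_3 = -5/4yz - 5/3z^2 + 25/14y + 50/21z to the basis.

The other S-polynomials (S(f_1,h_3), S(f_2,h_3)) all reduce to 0 modulo the current basis, so we have a Gröbner basis.
Inter-reduce: drop elements whose leading term is divisible by another's, tail-reduce, and make monic.
Reduced Gröbner basis: {xy + 5/12x - 5/4y - 5/3z, xz - 10/7x, yz + 4/3z^2 - 10/7y - 40/21z}.
Label its elements g_1 = xy + 5/12x - 5/4y - 5/3z, g_2 = xz - 10/7x, g_3 = yz + 4/3z^2 - 10/7y - 40/21z.

Reduce p = 3x^2y + 5/4x^2 - 15/4xy - 8xz + 6z modulo G:
  leading term x^2y: subtract (3x)·g_1 from 3x^2y + 5/4x^2 - 15/4xy - 8xz + 6z → -3xz + 6z
  leading term xz: subtract (-3)·g_2 from -3xz + 6z → -30/7x + 6z
  leading term x: no divisor's leading term divides it; move -30/7x to the remainder.
  leading term z: no divisor's leading term divides it; move 6z to the remainder.
  normal form = -30/7x + 6z.
The normal form is nonzero, so p ∉ I. Since p minus its normal form lies in I, I + (p) = I + (r) where r = -30/7x + 6z; decide whether this ideal is the whole ring.
Run Buchberger on G together with r (pairs among the g_i already reduce to 0 since G is a Gröbner basis):
g_1 = xy + 5/12x - 5/4y - 5/3z, LT = xy.
g_2 = xz - 10/7x, LT = xz.
g_3 = yz + 4/3z^2 - 10/7y - 40/21z, LT = yz.
r = -30/7x + 6z, LT = x.

S(g_1,r): lcm = xy. S = 7/5yz + 5/12x - 5/4y - 5/3z.
  reduce S modulo (g_1, g_2, g_3, r):
  remainder -28/15z^2 + 3/4y + 19/12z ≠ 0; add m_5 = -28/15z^2 + 3/4y + 19/12z to the basis.

S(g_2,r): lcm = xz. S = 7/5z^2 - 10/7x.
  reduce S modulo (g_1, g_2, g_3, r, m_5):
  remainder 9/16y - 13/16z ≠ 0; add m_6 = 9/16y - 13/16z to the basis.

The other S-polynomials (S(g_1,g_2), S(g_1,g_3), S(g_2,g_3), S(g_3,r), S(g_1,m_5), S(g_2,m_5), S(g_3,m_5), S(r,m_5), S(g_1,m_6), S(g_2,m_6), S(g_3,m_6), S(r,m_6), S(m_5,m_6)) all reduce to 0 modulo the current basis, so we have a Gröbner basis.
Inter-reduce: drop elements whose leading term is divisible by another's, tail-reduce, and make monic.
Reduced Gröbner basis: {z^2 - 10/7z, x - 7/5z, y - 13/9z}.
The reduced Gröbner basis of I + (p) is {z^2 - 10/7z, x - 7/5z, y - 13/9z} ≠ {1}, a proper ideal, so the enlarged system stays consistent: p is independent of I, with normal form -30/7x + 6z.

Ideal membership is decidable via reduction modulo a Gröbner basis.

3x^2y + 5/4x^2 - 15/4xy - 8xz + 6z is independent of I; its normal form modulo I is -30/7x + 6z.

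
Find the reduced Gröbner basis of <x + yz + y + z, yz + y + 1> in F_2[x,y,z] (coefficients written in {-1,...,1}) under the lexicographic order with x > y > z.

G = {x + z + 1, yz + y + 1}

The reduced Gröbner basis is the canonical form of the ideal for this ordering.

f_1 = x + yz + y + z, LT = x.
f_2 = yz + y + 1, LT = yz.

The S-polynomials (S(f_1,f_2)) all reduce to 0 modulo the current basis, so we have a Gröbner basis.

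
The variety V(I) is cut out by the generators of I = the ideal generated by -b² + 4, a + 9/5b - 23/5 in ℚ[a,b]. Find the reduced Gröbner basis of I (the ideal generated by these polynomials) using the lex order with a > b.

f_1 = -b² + 4, LT = b².
f_2 = a + 9/5b - 23/5, LT = a.

S(f_1,f_2): leading monomials are coprime, so the S-polynomial reduces to 0 (Buchberger's first criterion).
Every S-polynomial of the final basis reduces to 0, so we have a Gröbner basis.

G = {a + 9/5b - 23/5, b² - 4}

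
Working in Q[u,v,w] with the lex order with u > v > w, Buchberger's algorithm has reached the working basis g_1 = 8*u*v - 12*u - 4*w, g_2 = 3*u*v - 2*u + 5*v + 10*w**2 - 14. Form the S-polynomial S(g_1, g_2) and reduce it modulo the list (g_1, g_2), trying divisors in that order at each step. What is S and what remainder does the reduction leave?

S(g_1, g_2) = -5/6*u - 5/3*v - 10/3*w**2 - 1/2*w + 14/3; remainder on division = -5/6*u - 5/3*v - 10/3*w**2 - 1/2*w + 14/3.

lcm(LM(g_1), LM(g_2)) = u*v.
S = (lcm/LT(g_1))·g_1 − (lcm/LT(g_2))·g_2 = -5/6*u - 5/3*v - 10/3*w**2 - 1/2*w + 14/3.
Reduce S modulo (g_1, g_2) in that order:
  leading term u: no divisor's leading term divides it; move -5/6*u to the remainder.
  leading term v: no divisor's leading term divides it; move -5/3*v to the remainder.
  leading term w**2: no divisor's leading term divides it; move -10/3*w**2 to the remainder.
  leading term w: no divisor's leading term divides it; move -1/2*w to the remainder.
  leading term 1: no divisor's leading term divides it; move 14/3 to the remainder.
The remainder -5/6*u - 5/3*v - 10/3*w**2 - 1/2*w + 14/3 is nonzero, so it would be added as the next basis element.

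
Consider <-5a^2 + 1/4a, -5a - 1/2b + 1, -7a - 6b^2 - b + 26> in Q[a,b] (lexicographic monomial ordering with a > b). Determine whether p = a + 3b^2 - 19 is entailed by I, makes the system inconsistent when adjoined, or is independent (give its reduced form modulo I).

Adjoining a + 3b^2 - 19 makes the ideal the whole ring: the system is inconsistent.

First compute the reduced Gröbner basis of I by Buchberger's algorithm.
f_1 = -5a^2 + 1/4a, LT = a^2.
f_2 = -5a - 1/2b + 1, LT = a.
f_3 = -7a - 6b^2 - b + 26, LT = a.

S(f_1,f_2): lcm = a^2. S = -1/10ab + 3/20a.
  leading term ab: subtract (1/50b)·f_2 from -1/10ab + 3/20a → 3/20a + 1/100b^2 - 1/50b
  leading term a: subtract (-3/100)·f_2 from 3/20a + 1/100b^2 - 1/50b → 1/100b^2 - 7/200b + 3/100
  leading term b^2: no divisor's leading term divides it; move 1/100b^2 to the remainder.
  leading term b: no divisor's leading term divides it; move -7/200b to the remainder.
  leading term 1: no divisor's leading term divides it; move 3/100 to the remainder.
  remainder 1/100b^2 - 7/200b + 3/100 ≠ 0; add h_4 = 1/100b^2 - 7/200b + 3/100 to the basis.

S(f_1,f_3): lcm = a^2. S = -6/7ab^2 - 1/7ab + 513/140a.
  leading term ab^2: subtract (6/35b^2)·f_2 from -6/7ab^2 - 1/7ab + 513/140a → -1/7ab + 513/140a + 3/35b^3 - 6/35b^2
  leading term ab: subtract (1/35b)·f_2 from -1/7ab + 513/140a + 3/35b^3 - 6/35b^2 → 513/140a + 3/35b^3 - 11/70b^2 - 1/35b
  leading term a: subtract (-513/700)·f_2 from 513/140a + 3/35b^3 - 11/70b^2 - 1/35b → 3/35b^3 - 11/70b^2 - 79/200b + 513/700
  leading term b^3: subtract (60/7b)·h_4 from 3/35b^3 - 11/70b^2 - 79/200b + 513/700 → 1/7b^2 - 913/1400b + 513/700
  leading term b^2: subtract (100/7)·h_4 from 1/7b^2 - 913/1400b + 513/700 → -213/1400b + 213/700
  leading term b: no divisor's leading term divides it; move -213/1400b to the remainder.
  leading term 1: no divisor's leading term divides it; move 213/700 to the remainder.
  remainder -213/1400b + 213/700 ≠ 0; add h_5 = -213/1400b + 213/700 to the basis.

S(f_2,f_3): lcm = a. S = -6/7b^2 - 3/70b + 123/35.
  leading term b^2: subtract (-600/7)·h_4 from -6/7b^2 - 3/70b + 123/35 → -213/70b + 213/35
  leading term b: subtract (20)·h_5 from -213/70b + 213/35 → 0
  remainder 0.

S(f_1,h_4): leading monomials are coprime, so the S-polynomial reduces to 0 (Buchberger's first criterion).
S(f_2,h_4): leading monomials are coprime, so the S-polynomial reduces to 0 (Buchberger's first criterion).
S(f_3,h_4): leading monomials are coprime, so the S-polynomial reduces to 0 (Buchberger's first criterion).
S(f_1,h_5): leading monomials are coprime, so the S-polynomial reduces to 0 (Buchberger's first criterion).
S(f_2,h_5): leading monomials are coprime, so the S-polynomial reduces to 0 (Buchberger's first criterion).
S(f_3,h_5): leading monomials are coprime, so the S-polynomial reduces to 0 (Buchberger's first criterion).
S(h_4,h_5): lcm = b^2. S = -3/2b + 3.
  leading term b: subtract (700/71)·h_5 from -3/2b + 3 → 0
  remainder 0.

Every S-polynomial of the final basis reduces to 0, so we have a Gröbner basis.
Inter-reduce: drop elements whose leading term is divisible by another's, tail-reduce, and make monic.
Reduced Gröbner basis: {a, b - 2}.
Label its elements g_1 = a, g_2 = b - 2.

Reduce p = a + 3b^2 - 19 modulo G:
  leading term a: subtract (1)·g_1 from a + 3b^2 - 19 → 3b^2 - 19
  leading term b^2: subtract (3b)·g_2 from 3b^2 - 19 → 6b - 19
  leading term b: subtract (6)·g_2 from 6b - 19 → -7
  leading term 1: no divisor's leading term divides it; move -7 to the remainder.
  normal form = -7.
The normal form is nonzero, so p ∉ I. Since p minus its normal form lies in I, I + (p) = I + (r) where r = -7; decide whether this ideal is the whole ring.
Here r = -7 is a nonzero constant, hence a unit: 1 ∈ I + (p), the Gröbner basis of I + (p) is {1}, and the enlarged system has no common solution — adjoining p is inconsistent.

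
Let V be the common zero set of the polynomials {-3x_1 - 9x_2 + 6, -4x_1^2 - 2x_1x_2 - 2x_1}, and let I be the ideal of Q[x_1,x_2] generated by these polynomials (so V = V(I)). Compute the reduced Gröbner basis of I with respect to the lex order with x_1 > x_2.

f_1 = -3x_1 - 9x_2 + 6, LT = x_1.
f_2 = -4x_1^2 - 2x_1x_2 - 2x_1, LT = x_1^2.

S(f_1,f_2): lcm = x_1^2. S = 5/2x_1x_2 - 5/2x_1.
  leading term x_1x_2: subtract (-5/6x_2)·f_1 from 5/2x_1x_2 - 5/2x_1 → -5/2x_1 - 15/2x_2^2 + 5x_2
  leading term x_1: subtract (5/6)·f_1 from -5/2x_1 - 15/2x_2^2 + 5x_2 → -15/2x_2^2 + 25/2x_2 - 5
  leading term x_2^2: no divisor's leading term divides it; move -15/2x_2^2 to the remainder.
  leading term x_2: no divisor's leading term divides it; move 25/2x_2 to the remainder.
  leading term 1: no divisor's leading term divides it; move -5 to the remainder.
  remainder -15/2x_2^2 + 25/2x_2 - 5 ≠ 0; add g_3 = -15/2x_2^2 + 25/2x_2 - 5 to the basis.

The other S-polynomials (S(f_1,g_3), S(f_2,g_3)) all reduce to 0 modulo the current basis, so we have a Gröbner basis.
Inter-reduce: drop elements whose leading term is divisible by another's, tail-reduce, and make monic.

G = {x_1 + 3x_2 - 2, x_2^2 - 5/3x_2 + 2/3}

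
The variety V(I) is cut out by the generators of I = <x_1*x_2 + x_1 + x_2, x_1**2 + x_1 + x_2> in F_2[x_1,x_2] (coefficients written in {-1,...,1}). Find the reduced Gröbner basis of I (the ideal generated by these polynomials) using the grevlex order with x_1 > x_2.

f_1 = x_1*x_2 + x_1 + x_2, LT = x_1*x_2.
f_2 = x_1**2 + x_1 + x_2, LT = x_1**2.

S(f_1,f_2): lcm = x_1**2*x_2. S = x_1**2 + x_2**2.
  leading term x_1**2: subtract (1)·f_2 from x_1**2 + x_2**2 → x_2**2 + x_1 + x_2
  leading term x_2**2: no divisor's leading term divides it; move x_2**2 to the remainder.
  leading term x_1: no divisor's leading term divides it; move x_1 to the remainder.
  leading term x_2: no divisor's leading term divides it; move x_2 to the remainder.
  remainder x_2**2 + x_1 + x_2 ≠ 0; add g_3 = x_2**2 + x_1 + x_2 to the basis.

The other S-polynomials (S(f_1,g_3), S(f_2,g_3)) all reduce to 0 modulo the current basis, so we have a Gröbner basis.

G = {x_1**2 + x_1 + x_2, x_1*x_2 + x_1 + x_2, x_2**2 + x_1 + x_2}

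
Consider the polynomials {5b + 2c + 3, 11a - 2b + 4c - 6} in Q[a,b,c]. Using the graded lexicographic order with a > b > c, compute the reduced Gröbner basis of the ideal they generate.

f_1 = 5b + 2c + 3, LT = b.
f_2 = 11a - 2b + 4c - 6, LT = a.

The S-polynomials (S(f_1,f_2)) all reduce to 0 modulo the current basis, so we have a Gröbner basis.

G = {a + 24/55c - 24/55, b + 2/5c + 3/5}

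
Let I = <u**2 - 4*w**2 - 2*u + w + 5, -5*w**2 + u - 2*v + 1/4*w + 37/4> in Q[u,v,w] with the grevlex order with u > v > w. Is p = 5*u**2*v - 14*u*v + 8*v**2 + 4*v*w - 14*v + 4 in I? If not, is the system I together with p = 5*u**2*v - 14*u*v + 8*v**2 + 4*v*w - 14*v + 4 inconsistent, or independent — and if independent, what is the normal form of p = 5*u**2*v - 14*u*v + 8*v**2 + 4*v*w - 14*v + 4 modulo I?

First compute the reduced Gröbner basis of I by Buchberger's algorithm.
f_1 = u**2 - 4*w**2 - 2*u + w + 5, LT = u**2.
f_2 = -5*w**2 + u - 2*v + 1/4*w + 37/4, LT = w**2.

The S-polynomials (S(f_1,f_2)) all reduce to 0 modulo the current basis, so we have a Gröbner basis.
Inter-reduce: drop elements whose leading term is divisible by another's, tail-reduce, and make monic.
Reduced Gröbner basis: {u**2 - 14/5*u + 8/5*v + 4/5*w - 12/5, w**2 - 1/5*u + 2/5*v - 1/20*w - 37/20}.
Label its elements g_1 = u**2 - 14/5*u + 8/5*v + 4/5*w - 12/5, g_2 = w**2 - 1/5*u + 2/5*v - 1/20*w - 37/20.

Reduce p = 5*u**2*v - 14*u*v + 8*v**2 + 4*v*w - 14*v + 4 modulo G:
  leading term u**2*v: subtract (5*v)·g_1 from 5*u**2*v - 14*u*v + 8*v**2 + 4*v*w - 14*v + 4 → -2*v + 4
  leading term v: no divisor's leading term divides it; move -2*v to the remainder.
  leading term 1: no divisor's leading term divides it; move 4 to the remainder.
  normal form = -2*v + 4.
The normal form is nonzero, so p ∉ I. Since p minus its normal form lies in I, I + (p) = I + (r) where r = -2*v + 4; decide whether this ideal is the whole ring.
Run Buchberger on G together with r (pairs among the g_i already reduce to 0 since G is a Gröbner basis):
g_1 = u**2 - 14/5*u + 8/5*v + 4/5*w - 12/5, LT = u**2.
g_2 = w**2 - 1/5*u + 2/5*v - 1/20*w - 37/20, LT = w**2.
r = -2*v + 4, LT = v.

The S-polynomials (S(g_1,g_2), S(g_1,r), S(g_2,r)) all reduce to 0 modulo the current basis, so we have a Gröbner basis.
Inter-reduce: drop elements whose leading term is divisible by another's, tail-reduce, and make monic.
Reduced Gröbner basis: {u**2 - 14/5*u + 4/5*w + 4/5, w**2 - 1/5*u - 1/20*w - 21/20, v - 2}.
The reduced Gröbner basis of I + (p) is {u**2 - 14/5*u + 4/5*w + 4/5, w**2 - 1/5*u - 1/20*w - 21/20, v - 2} ≠ {1}, a proper ideal, so the enlarged system stays consistent: p is independent of I, with normal form -2*v + 4.

5*u**2*v - 14*u*v + 8*v**2 + 4*v*w - 14*v + 4 is independent of I; its normal form modulo I is -2*v + 4.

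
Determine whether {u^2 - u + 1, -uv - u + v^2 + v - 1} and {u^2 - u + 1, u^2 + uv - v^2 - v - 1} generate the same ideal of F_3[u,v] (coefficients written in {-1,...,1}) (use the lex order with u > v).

Since reduced Gröbner bases are canonical representatives of ideals under a given ordering, it suffices to compute and compare them.
Buchberger on the first generating set:
f_1 = u^2 - u + 1, LT = u^2.
f_2 = -uv - u + v^2 + v - 1, LT = uv.

S(f_1,f_2): lcm = u^2v. S = -u^2 + uv^2 - u + v.
  leading term u^2: subtract (-1)·f_1 from -u^2 + uv^2 - u + v → uv^2 + u + v + 1
  leading term uv^2: subtract (-v)·f_2 from uv^2 + u + v + 1 → -uv + u + v^3 + v^2 + 1
  leading term uv: subtract (1)·f_2 from -uv + u + v^3 + v^2 + 1 → -u + v^3 - v - 1
  leading term u: no divisor's leading term divides it; move -u to the remainder.
  leading term v^3: no divisor's leading term divides it; move v^3 to the remainder.
  leading term v: no divisor's leading term divides it; move -v to the remainder.
  leading term 1: no divisor's leading term divides it; move -1 to the remainder.
  remainder -u + v^3 - v - 1 ≠ 0; add g_3 = -u + v^3 - v - 1 to the basis.

S(f_1,g_3): lcm = u^2. S = uv^3 - uv + u + 1.
  leading term uv^3: subtract (-v^2)·f_2 from uv^3 - uv + u + 1 → -uv^2 - uv + u + v^4 + v^3 - v^2 + 1
  leading term uv^2: subtract (v)·f_2 from -uv^2 - uv + u + v^4 + v^3 - v^2 + 1 → u + v^4 + v^2 + v + 1
  leading term u: subtract (-1)·g_3 from u + v^4 + v^2 + v + 1 → v^4 + v^3 + v^2
  leading term v^4: no divisor's leading term divides it; move v^4 to the remainder.
  leading term v^3: no divisor's leading term divides it; move v^3 to the remainder.
  leading term v^2: no divisor's leading term divides it; move v^2 to the remainder.
  remainder v^4 + v^3 + v^2 ≠ 0; add g_4 = v^4 + v^3 + v^2 to the basis.

The other S-polynomials (S(f_2,g_3), S(f_1,g_4), S(f_2,g_4), S(g_3,g_4)) all reduce to 0 modulo the current basis, so we have a Gröbner basis.
Inter-reduce: drop elements whose leading term is divisible by another's, tail-reduce, and make monic.
Reduced Gröbner basis: {u - v^3 + v + 1, v^4 + v^3 + v^2}.

Buchberger on the second generating set:
h_1 = u^2 - u + 1, LT = u^2.
h_2 = u^2 + uv - v^2 - v - 1, LT = u^2.

S(h_1,h_2): lcm = u^2. S = -uv - u + v^2 + v - 1.
  leading term uv: no divisor's leading term divides it; move -uv to the remainder.
  leading term u: no divisor's leading term divides it; move -u to the remainder.
  leading term v^2: no divisor's leading term divides it; move v^2 to the remainder.
  leading term v: no divisor's leading term divides it; move v to the remainder.
  leading term 1: no divisor's leading term divides it; move -1 to the remainder.
  remainder -uv - u + v^2 + v - 1 ≠ 0; add k_3 = -uv - u + v^2 + v - 1 to the basis.

S(h_1,k_3): lcm = u^2v. S = -u^2 + uv^2 - u + v.
  leading term u^2: subtract (-1)·h_1 from -u^2 + uv^2 - u + v → uv^2 + u + v + 1
  leading term uv^2: subtract (-v)·k_3 from uv^2 + u + v + 1 → -uv + u + v^3 + v^2 + 1
  leading term uv: subtract (1)·k_3 from -uv + u + v^3 + v^2 + 1 → -u + v^3 - v - 1
  leading term u: no divisor's leading term divides it; move -u to the remainder.
  leading term v^3: no divisor's leading term divides it; move v^3 to the remainder.
  leading term v: no divisor's leading term divides it; move -v to the remainder.
  leading term 1: no divisor's leading term divides it; move -1 to the remainder.
  remainder -u + v^3 - v - 1 ≠ 0; add k_4 = -u + v^3 - v - 1 to the basis.

S(h_1,k_4): lcm = u^2. S = uv^3 - uv + u + 1.
  leading term uv^3: subtract (-v^2)·k_3 from uv^3 - uv + u + 1 → -uv^2 - uv + u + v^4 + v^3 - v^2 + 1
  leading term uv^2: subtract (v)·k_3 from -uv^2 - uv + u + v^4 + v^3 - v^2 + 1 → u + v^4 + v^2 + v + 1
  leading term u: subtract (-1)·k_4 from u + v^4 + v^2 + v + 1 → v^4 + v^3 + v^2
  leading term v^4: no divisor's leading term divides it; move v^4 to the remainder.
  leading term v^3: no divisor's leading term divides it; move v^3 to the remainder.
  leading term v^2: no divisor's leading term divides it; move v^2 to the remainder.
  remainder v^4 + v^3 + v^2 ≠ 0; add k_5 = v^4 + v^3 + v^2 to the basis.

The other S-polynomials (S(h_2,k_3), S(h_2,k_4), S(k_3,k_4), S(h_1,k_5), S(h_2,k_5), S(k_3,k_5), S(k_4,k_5)) all reduce to 0 modulo the current basis, so we have a Gröbner basis.
Inter-reduce: drop elements whose leading term is divisible by another's, tail-reduce, and make monic.
Reduced Gröbner basis: {u - v^3 + v + 1, v^4 + v^3 + v^2}.

These coincide, so the ideals are equal.
The same test decides containment: I ⊆ J iff every generator of I reduces to 0 modulo a Gröbner basis of J.

Yes, the ideals are equal.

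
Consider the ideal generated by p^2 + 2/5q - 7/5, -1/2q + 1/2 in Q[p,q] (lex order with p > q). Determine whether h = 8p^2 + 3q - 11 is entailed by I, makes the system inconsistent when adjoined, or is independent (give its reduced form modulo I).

First compute the reduced Gröbner basis of I by Buchberger's algorithm.
f_1 = p^2 + 2/5q - 7/5, LT = p^2.
f_2 = -1/2q + 1/2, LT = q.

The S-polynomials (S(f_1,f_2)) all reduce to 0 modulo the current basis, so we have a Gröbner basis.
Inter-reduce: drop elements whose leading term is divisible by another's, tail-reduce, and make monic.
Reduced Gröbner basis: {p^2 - 1, q - 1}.
Label its elements g_1 = p^2 - 1, g_2 = q - 1.

Reduce h = 8p^2 + 3q - 11 modulo G:
  leading term p^2: subtract (8)·g_1 from 8p^2 + 3q - 11 → 3q - 3
  leading term q: subtract (3)·g_2 from 3q - 3 → 0
  normal form = 0.
Since the normal form is 0, h ∈ I.

8p^2 + 3q - 11 lies in I (it reduces to 0).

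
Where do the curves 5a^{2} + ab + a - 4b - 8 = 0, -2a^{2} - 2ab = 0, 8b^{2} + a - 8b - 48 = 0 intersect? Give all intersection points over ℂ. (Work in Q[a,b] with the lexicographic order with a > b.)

Compute a lex Gröbner basis by Buchberger's algorithm.
f_1 = 5a^{2} + ab + a - 4b - 8, LT = a^{2}.
f_2 = -2a^{2} - 2ab, LT = a^{2}.
f_3 = a + 8b^{2} - 8b - 48, LT = a.

S(f_1,f_2): lcm = a^{2}. S = -\tfrac{4}{5}ab + \tfrac{1}{5}a - \tfrac{4}{5}b - \tfrac{8}{5}.
  leading term ab: subtract (-\tfrac{4}{5}b)·f_3 from -\tfrac{4}{5}ab + \tfrac{1}{5}a - \tfrac{4}{5}b - \tfrac{8}{5} → \tfrac{1}{5}a + \tfrac{32}{5}b^{3} - \tfrac{32}{5}b^{2} - \tfrac{196}{5}b - \tfrac{8}{5}
  leading term a: subtract (\tfrac{1}{5})·f_3 from \tfrac{1}{5}a + \tfrac{32}{5}b^{3} - \tfrac{32}{5}b^{2} - \tfrac{196}{5}b - \tfrac{8}{5} → \tfrac{32}{5}b^{3} - 8b^{2} - \tfrac{188}{5}b + 8
  leading term b^{3}: no divisor's leading term divides it; move \tfrac{32}{5}b^{3} to the remainder.
  leading term b^{2}: no divisor's leading term divides it; move -8b^{2} to the remainder.
  leading term b: no divisor's leading term divides it; move -\tfrac{188}{5}b to the remainder.
  leading term 1: no divisor's leading term divides it; move 8 to the remainder.
  remainder \tfrac{32}{5}b^{3} - 8b^{2} - \tfrac{188}{5}b + 8 ≠ 0; add h_4 = \tfrac{32}{5}b^{3} - 8b^{2} - \tfrac{188}{5}b + 8 to the basis.

S(f_1,f_3): lcm = a^{2}. S = -8ab^{2} + \tfrac{41}{5}ab + \tfrac{241}{5}a - \tfrac{4}{5}b - \tfrac{8}{5}.
  leading term ab^{2}: subtract (-8b^{2})·f_3 from -8ab^{2} + \tfrac{41}{5}ab + \tfrac{241}{5}a - \tfrac{4}{5}b - \tfrac{8}{5} → \tfrac{41}{5}ab + \tfrac{241}{5}a + 64b^{4} - 64b^{3} - 384b^{2} - \tfrac{4}{5}b - \tfrac{8}{5}
  leading term ab: subtract (\tfrac{41}{5}b)·f_3 from \tfrac{41}{5}ab + \tfrac{241}{5}a + 64b^{4} - 64b^{3} - 384b^{2} - \tfrac{4}{5}b - \tfrac{8}{5} → \tfrac{241}{5}a + 64b^{4} - \tfrac{648}{5}b^{3} - \tfrac{1592}{5}b^{2} + \tfrac{1964}{5}b - \tfrac{8}{5}
  leading term a: subtract (\tfrac{241}{5})·f_3 from \tfrac{241}{5}a + 64b^{4} - \tfrac{648}{5}b^{3} - \tfrac{1592}{5}b^{2} + \tfrac{1964}{5}b - \tfrac{8}{5} → 64b^{4} - \tfrac{648}{5}b^{3} - 704b^{2} + \tfrac{3892}{5}b + 2312
  leading term b^{4}: subtract (10b)·h_4 from 64b^{4} - \tfrac{648}{5}b^{3} - 704b^{2} + \tfrac{3892}{5}b + 2312 → -\tfrac{248}{5}b^{3} - 328b^{2} + \tfrac{3492}{5}b + 2312
  leading term b^{3}: subtract (-\tfrac{31}{4})·h_4 from -\tfrac{248}{5}b^{3} - 328b^{2} + \tfrac{3492}{5}b + 2312 → -390b^{2} + 407b + 2374
  leading term b^{2}: no divisor's leading term divides it; move -390b^{2} to the remainder.
  leading term b: no divisor's leading term divides it; move 407b to the remainder.
  leading term 1: no divisor's leading term divides it; move 2374 to the remainder.
  remainder -390b^{2} + 407b + 2374 ≠ 0; add h_5 = -390b^{2} + 407b + 2374 to the basis.

S(f_2,f_3): lcm = a^{2}. S = -8ab^{2} + 9ab + 48a.
  leading term ab^{2}: subtract (-8b^{2})·f_3 from -8ab^{2} + 9ab + 48a → 9ab + 48a + 64b^{4} - 64b^{3} - 384b^{2}
  leading term ab: subtract (9b)·f_3 from 9ab + 48a + 64b^{4} - 64b^{3} - 384b^{2} → 48a + 64b^{4} - 136b^{3} - 312b^{2} + 432b
  leading term a: subtract (48)·f_3 from 48a + 64b^{4} - 136b^{3} - 312b^{2} + 432b → 64b^{4} - 136b^{3} - 696b^{2} + 816b + 2304
  leading term b^{4}: subtract (10b)·h_4 from 64b^{4} - 136b^{3} - 696b^{2} + 816b + 2304 → -56b^{3} - 320b^{2} + 736b + 2304
  leading term b^{3}: subtract (-\tfrac{35}{4})·h_4 from -56b^{3} - 320b^{2} + 736b + 2304 → -390b^{2} + 407b + 2374
  leading term b^{2}: subtract (1)·h_5 from -390b^{2} + 407b + 2374 → 0
  remainder 0.

S(f_1,h_4): leading monomials are coprime, so the S-polynomial reduces to 0 (Buchberger's first criterion).
S(f_2,h_4): leading monomials are coprime, so the S-polynomial reduces to 0 (Buchberger's first criterion).
S(f_3,h_4): leading monomials are coprime, so the S-polynomial reduces to 0 (Buchberger's first criterion).
S(f_1,h_5): leading monomials are coprime, so the S-polynomial reduces to 0 (Buchberger's first criterion).
S(f_2,h_5): leading monomials are coprime, so the S-polynomial reduces to 0 (Buchberger's first criterion).
S(f_3,h_5): leading monomials are coprime, so the S-polynomial reduces to 0 (Buchberger's first criterion).
S(h_4,h_5): lcm = b^{3}. S = -\tfrac{161}{780}b^{2} + \tfrac{331}{1560}b + \tfrac{5}{4}.
  leading term b^{2}: subtract (\tfrac{161}{304200})·h_5 from -\tfrac{161}{780}b^{2} + \tfrac{331}{1560}b + \tfrac{5}{4} → -\tfrac{491}{152100}b - \tfrac{491}{76050}
  leading term b: no divisor's leading term divides it; move -\tfrac{491}{152100}b to the remainder.
  leading term 1: no divisor's leading term divides it; move -\tfrac{491}{76050} to the remainder.
  remainder -\tfrac{491}{152100}b - \tfrac{491}{76050} ≠ 0; add h_6 = -\tfrac{491}{152100}b - \tfrac{491}{76050} to the basis.

S(f_1,h_6): leading monomials are coprime, so the S-polynomial reduces to 0 (Buchberger's first criterion).
S(f_2,h_6): leading monomials are coprime, so the S-polynomial reduces to 0 (Buchberger's first criterion).
S(f_3,h_6): leading monomials are coprime, so the S-polynomial reduces to 0 (Buchberger's first criterion).
S(h_4,h_6): lcm = b^{3}. S = -\tfrac{13}{4}b^{2} - \tfrac{47}{8}b + \tfrac{5}{4}.
  leading term b^{2}: subtract (\tfrac{1}{120})·h_5 from -\tfrac{13}{4}b^{2} - \tfrac{47}{8}b + \tfrac{5}{4} → -\tfrac{139}{15}b - \tfrac{278}{15}
  leading term b: subtract (\tfrac{1409460}{491})·h_6 from -\tfrac{139}{15}b - \tfrac{278}{15} → 0
  remainder 0.

S(h_5,h_6): lcm = b^{2}. S = -\tfrac{1187}{390}b - \tfrac{1187}{195}.
  leading term b: subtract (\tfrac{462930}{491})·h_6 from -\tfrac{1187}{390}b - \tfrac{1187}{195} → 0
  remainder 0.

Every S-polynomial of the final basis reduces to 0, so we have a Gröbner basis.
Inter-reduce: drop elements whose leading term is divisible by another's, tail-reduce, and make monic.
Reduced Gröbner basis: {a, b + 2}.

The lex basis is triangular: the last element involves only b. Solving b + 2 = 0 gives b ∈ {-2}; substituting each value into the earlier elements determines the remaining variables.
  b = -2: the earlier basis element becomes a = 0, giving a = 0 — point (0, -2).
Check: every point annihilates each of the original generators.

{(0, -2)}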